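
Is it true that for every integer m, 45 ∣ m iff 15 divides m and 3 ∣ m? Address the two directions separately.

(←) This fails: take m = 15. Both 15 ∣ 15 and 3 ∣ 15, yet 15 is not a multiple of 45 (since 15 = 0·45 + 15), so 45 ∤ 15.

(→) If 45 ∣ m, write m = 45q. Since 45 = 3·15, m = 15·(3q), so 15 ∣ m; and since 45 = 15·3, m = 3·(15q), so 3 ∣ m.

(⇒) holds; (⇐) fails.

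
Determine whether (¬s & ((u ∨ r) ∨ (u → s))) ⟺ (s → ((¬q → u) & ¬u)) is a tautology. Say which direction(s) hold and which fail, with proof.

Forward direction. Assume the antecedent. If s is true, the antecedent cannot hold. If s is false, s → ((¬q → u) & ¬u) reduces to true regardless of the other variables. Either way s → ((¬q → u) & ¬u) holds.

Converse. This fails. Under q = T, u = F, r = F, s = T, the left side is false but the right side is true.

(⇒) holds; (⇐) fails.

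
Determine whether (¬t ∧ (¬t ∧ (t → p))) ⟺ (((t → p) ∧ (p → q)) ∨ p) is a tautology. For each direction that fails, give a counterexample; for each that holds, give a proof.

(⟹) Assume the antecedent. If q is true, the antecedent forces (q = T, t = F, p = F) or (q = T, t = F, p = T), and ((t → p) ∧ (p → q)) ∨ p holds there. If q is false, the antecedent forces (q = F, t = F, p = F) or (q = F, t = F, p = T), and ((t → p) ∧ (p → q)) ∨ p holds there. Either way ((t → p) ∧ (p → q)) ∨ p holds.

(⟸) This fails. Under q = F, t = T, p = T, the left side is false but the right side is true.

(⇒) holds; (⇐) fails.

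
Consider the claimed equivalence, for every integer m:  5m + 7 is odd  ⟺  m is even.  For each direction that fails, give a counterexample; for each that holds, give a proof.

(⇐) Suppose m is even; write m = 2j. Then 5m + 7 = 5·(2j) + 7 = 2·5j + 7, which is odd.

(⇒) Suppose 5m + 7 is odd. Since 5 is odd, 5m and m have the same parity, so 5m + 7 ≡ m + 7 (mod 2). As 7 is odd, 5m + 7 is odd exactly when m is even. Thus m is even.

Both implications hold.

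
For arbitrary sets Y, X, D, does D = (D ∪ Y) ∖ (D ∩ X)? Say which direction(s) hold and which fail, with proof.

(⟹) This inclusion fails. Take Y = ∅, X = {1}, D = {1}; then 1 ∈ D but 1 ∉ (D ∪ Y) ∖ (D ∩ X).

(⟸) This inclusion fails. Take Y = {1}, X = ∅, D = ∅; then 1 ∈ (D ∪ Y) ∖ (D ∩ X) but 1 ∉ D.

Neither inclusion holds.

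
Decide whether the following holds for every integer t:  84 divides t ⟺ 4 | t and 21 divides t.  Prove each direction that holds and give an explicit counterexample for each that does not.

[⇒] If 84 ∣ t, write t = 84q. Since 84 = 21·4, t = 4·(21q), so 4 ∣ t; and since 84 = 4·21, t = 21·(4q), so 21 ∣ t.

[⇐] Suppose 4 ∣ t and 21 ∣ t. Any common multiple of 4 and 21 is a multiple of their lcm; here gcd(4, 21) = 1, so lcm(4, 21) = 4·21 = 84, so 84 ∣ t.

Equivalent; both directions hold.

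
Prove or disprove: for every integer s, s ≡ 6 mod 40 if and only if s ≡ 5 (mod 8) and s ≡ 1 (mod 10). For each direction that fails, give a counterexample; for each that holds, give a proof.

Neither direction holds.

(⇒) This fails: s = 6 gives 6 ≡ 6 (mod 40) but 6 ≡ 6 (mod 8), so the conjunction on the right does not hold.

(⇐) This fails: s = 21 satisfies both congruences on the right (21 ≡ 5 mod 8 and 21 ≡ 1 mod 10) yet 21 ≡ 21 (mod 40), not 6.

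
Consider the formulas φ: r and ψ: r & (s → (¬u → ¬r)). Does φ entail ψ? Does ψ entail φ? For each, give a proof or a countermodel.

Not equivalent: only (⇐) holds.

(⇒) This fails. Under u = F, s = T, r = T, the left side is true but the right side is false.

(⇐) Assume the antecedent. If u is true, the antecedent forces (u = T, s = F, r = T) or (u = T, s = T, r = T), and r holds there. If u is false, the antecedent forces (u = F, s = F, r = T), and r holds there. Either way r holds.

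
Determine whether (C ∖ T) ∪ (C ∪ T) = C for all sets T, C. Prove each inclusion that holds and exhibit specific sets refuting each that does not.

Forward inclusion. This inclusion fails. Take T = {1}, C = ∅; then 1 ∈ (C ∖ T) ∪ (C ∪ T) but 1 ∉ C.

Reverse inclusion. Let x ∈ C. Then either x ∈ C and x ∉ T; or x ∈ T ∩ C. In each case x ∈ (C ∖ T) ∪ (C ∪ T), so C ⊆ (C ∖ T) ∪ (C ∪ T).

Only the reverse inclusion holds.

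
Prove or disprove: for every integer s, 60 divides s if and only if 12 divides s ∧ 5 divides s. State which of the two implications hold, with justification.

(⇒) If 60 ∣ s, write s = 60q. Since 60 = 5·12, s = 12·(5q), so 12 ∣ s; and since 60 = 12·5, s = 5·(12q), so 5 ∣ s.

(⇐) Suppose 12 ∣ s and 5 ∣ s. Any common multiple of 12 and 5 is a multiple of their lcm; here gcd(12, 5) = 1, so lcm(12, 5) = 12·5 = 60, so 60 ∣ s.

Equivalent; both directions hold.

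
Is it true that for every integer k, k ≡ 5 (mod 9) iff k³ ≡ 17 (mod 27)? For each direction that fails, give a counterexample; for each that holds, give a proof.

Both directions hold; the statement is true.

(⟹) Suppose k ≡ 5 (mod 9). Working modulo 27, k ∈ {5, 14, 23}; for each such r, r³ ≡ 17 (mod 27).

(⟸) Conversely, the residues r modulo 27 with r³ ≡ 17 (mod 27) are exactly {5, 14, 23}, and each is ≡ 5 (mod 9).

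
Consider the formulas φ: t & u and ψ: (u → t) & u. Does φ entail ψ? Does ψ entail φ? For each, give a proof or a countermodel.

Forward direction. Assume the antecedent. If u is true, the antecedent forces (u = T, t = T), and (u → t) & u holds there. If u is false, the antecedent cannot hold. Either way (u → t) & u holds.

Converse. Assume the antecedent. If u is true, the antecedent forces (u = T, t = T), and t & u holds there. If u is false, the antecedent cannot hold. Either way t & u holds.

Both implications hold.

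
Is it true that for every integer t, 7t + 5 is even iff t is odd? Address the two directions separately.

Both directions hold.

(⇒) Suppose 7t + 5 is even. Since 7 is odd, 7t and t have the same parity, so 7t + 5 ≡ t + 5 (mod 2). As 5 is odd, 7t + 5 is even exactly when t is odd. Thus t is odd.

(⇐) Conversely, suppose t is odd; write t = 2j + 1. Then 7t + 5 = 7·(2j + 1) + 5 = 2·7j + 12, which is even.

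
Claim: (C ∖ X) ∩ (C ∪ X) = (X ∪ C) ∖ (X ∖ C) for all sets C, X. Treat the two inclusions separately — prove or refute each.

(⟹) Let x ∈ (C ∖ X) ∩ (C ∪ X). Then x ∈ C and x ∉ X, from which x ∈ (X ∪ C) ∖ (X ∖ C).

(⟸) This inclusion fails. Take C = {1}, X = {1}; then 1 ∈ (X ∪ C) ∖ (X ∖ C) but 1 ∉ (C ∖ X) ∩ (C ∪ X).

The sets are not equal: only the forward inclusion holds.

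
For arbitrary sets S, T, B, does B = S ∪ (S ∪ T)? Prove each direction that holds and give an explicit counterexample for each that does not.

Forward inclusion. This inclusion fails. Take S = ∅, T = ∅, B = {1}; then 1 ∈ B but 1 ∉ S ∪ (S ∪ T).

Reverse inclusion. This inclusion fails. Take S = {1}, T = ∅, B = ∅; then 1 ∈ S ∪ (S ∪ T) but 1 ∉ B.

(⊆) fails and (⊇) fails.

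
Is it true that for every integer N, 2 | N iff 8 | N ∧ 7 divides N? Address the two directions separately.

Not equivalent: only (⇐) holds.

Forward direction. This fails: take N = 2. Certainly 2 ∣ 2, but 8 ∤ 2.

Converse. Suppose 8 ∣ N and 7 ∣ N. Any common multiple of 8 and 7 is a multiple of their lcm; here gcd(8, 7) = 1, so lcm(8, 7) = 8·7 = 56, so 56 ∣ N. Since 2 ∣ 56, it follows that 2 ∣ N.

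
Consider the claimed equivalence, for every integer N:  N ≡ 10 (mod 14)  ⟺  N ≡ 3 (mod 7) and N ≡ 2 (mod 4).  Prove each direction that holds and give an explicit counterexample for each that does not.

Only the converse holds.

[⇒] This fails: N = 24 gives 24 ≡ 10 (mod 14) but 24 ≡ 0 (mod 4), so the conjunction on the right does not hold.

[⇐] Conversely, if N ≡ 3 (mod 7) and N ≡ 2 (mod 4), then by the Chinese remainder theorem N ≡ 10 (mod 28). Since 10 ≡ 10 (mod 14) and 14 ∣ 28, we get N ≡ 10 (mod 14).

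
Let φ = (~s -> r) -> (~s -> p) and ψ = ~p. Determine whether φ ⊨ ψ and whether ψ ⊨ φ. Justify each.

Neither direction holds.

(⟹) This fails. Under p = T, r = F, s = F, the left side is true but the right side is false.

(⟸) This fails. Under p = F, r = T, s = F, the left side is false but the right side is true.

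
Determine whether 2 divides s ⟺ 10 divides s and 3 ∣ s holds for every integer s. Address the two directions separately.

(⇒) fails; (⇐) holds.

(⟹) This fails: take s = 2. Certainly 2 ∣ 2, but 10 ∤ 2.

(⟸) Suppose 10 ∣ s and 3 ∣ s. Any common multiple of 10 and 3 is a multiple of their lcm; here gcd(10, 3) = 1, so lcm(10, 3) = 10·3 = 30, so 30 ∣ s. Since 2 ∣ 30, it follows that 2 ∣ s.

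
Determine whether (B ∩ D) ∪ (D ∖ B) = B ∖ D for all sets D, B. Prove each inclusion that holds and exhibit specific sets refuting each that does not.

(⟹) This inclusion fails. Take D = {1}, B = ∅; then 1 ∈ (B ∩ D) ∪ (D ∖ B) but 1 ∉ B ∖ D.

(⟸) This inclusion fails. Take D = ∅, B = {1}; then 1 ∈ B ∖ D but 1 ∉ (B ∩ D) ∪ (D ∖ B).

Neither inclusion holds.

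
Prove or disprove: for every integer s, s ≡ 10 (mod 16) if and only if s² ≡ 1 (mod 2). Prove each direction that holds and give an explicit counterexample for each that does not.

(⟹) This fails: take s = 10. Then 10 ≡ 10 (mod 16), but 10² = 100 ≡ 0 (mod 2), not 1.

(⟸) This fails: take s = 1. Then 1² = 1 ≡ 1 (mod 2), yet 1 ≡ 1 (mod 16), not 10.

Neither implication holds.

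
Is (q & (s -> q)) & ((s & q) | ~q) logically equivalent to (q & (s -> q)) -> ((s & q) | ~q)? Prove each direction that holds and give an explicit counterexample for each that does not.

Only the forward implication holds.

(⇒) Assume the antecedent. If s is true, the consequent reduces to true regardless of the other variables. If s is false, the antecedent cannot hold. Either way the consequent holds.

(⇐) This fails. Under s = F, q = F, the left side is false but the right side is true.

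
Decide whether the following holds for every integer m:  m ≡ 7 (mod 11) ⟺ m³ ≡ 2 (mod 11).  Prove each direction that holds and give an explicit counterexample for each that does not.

Both directions hold; the statement is true.

[⇒] Suppose m ≡ 7 (mod 11). Write m = 11j + 7. Then (11j + 7)³ = 1331j³ + 2541j² + 1617j + 343 = 11(121j³ + 231j² + 147j + 31) + 2, so m³ ≡ 2 (mod 11).

[⇐] For the converse, argue contrapositively. If m ≢ 7 (mod 11), then m is congruent to one of 0, 1, 2, 3, 4, 5, 6, 8, 9, 10 modulo 11, and these give m³ ≡ 0, 1, 8, 5, 9, 4, 7, 6, 3, 10 respectively — never 2.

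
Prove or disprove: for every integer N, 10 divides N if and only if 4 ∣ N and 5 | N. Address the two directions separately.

Only the converse holds.

(⇒) This fails: take N = 10. Certainly 10 ∣ 10, but 4 ∤ 10.

(⇐) Suppose 4 ∣ N and 5 ∣ N. Any common multiple of 4 and 5 is a multiple of their lcm; here gcd(4, 5) = 1, so lcm(4, 5) = 4·5 = 20, so 20 ∣ N. Since 10 ∣ 20, it follows that 10 ∣ N.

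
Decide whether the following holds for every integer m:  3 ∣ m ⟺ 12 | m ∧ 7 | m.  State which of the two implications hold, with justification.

(→) This fails: take m = 3. Certainly 3 ∣ 3, but 12 ∤ 3.

(←) Suppose 12 ∣ m and 7 ∣ m. Any common multiple of 12 and 7 is a multiple of their lcm; here gcd(12, 7) = 1, so lcm(12, 7) = 12·7 = 84, so 84 ∣ m. Since 3 ∣ 84, it follows that 3 ∣ m.

Only the converse holds.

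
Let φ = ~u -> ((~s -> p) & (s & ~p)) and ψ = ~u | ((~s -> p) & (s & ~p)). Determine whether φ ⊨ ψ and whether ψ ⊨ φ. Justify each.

(⟹) This fails. Under u = T, s = F, p = F, the left side is true but the right side is false.

(⟸) This fails. Under u = F, s = F, p = F, the left side is false but the right side is true.

Both directions fail.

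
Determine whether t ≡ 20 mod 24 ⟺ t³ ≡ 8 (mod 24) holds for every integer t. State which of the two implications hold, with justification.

(⇒) holds; (⇐) fails.

[⇒] Suppose t ≡ 20 mod 24. Write t = 24j + 20. Then (24j + 20)³ = 13824j³ + 34560j² + 28800j + 8000 = 24(576j³ + 1440j² + 1200j + 333) + 8, so t³ ≡ 8 (mod 24).

[⇐] This fails: take t = 2. Then 2³ = 8 ≡ 8 (mod 24), yet 2 ≡ 2 (mod 24), not 20.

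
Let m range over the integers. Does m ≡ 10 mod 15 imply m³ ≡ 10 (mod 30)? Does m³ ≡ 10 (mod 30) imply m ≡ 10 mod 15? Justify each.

Not equivalent: only (⇐) holds.

[⇐] The residues r modulo 30 with r³ ≡ 10 (mod 30) are exactly {10}, and each is ≡ 10 (mod 15).

[⇒] This fails: take m = 25. Then 25 ≡ 10 (mod 15), but 25³ = 15625 ≡ 25 (mod 30), not 10.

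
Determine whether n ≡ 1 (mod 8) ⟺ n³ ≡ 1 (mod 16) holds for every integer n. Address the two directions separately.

Forward direction. This fails: take n = 9. Then 9 ≡ 1 (mod 8), but 9³ = 729 ≡ 9 (mod 16), not 1.

Converse. The residues r modulo 16 with r³ ≡ 1 (mod 16) are exactly {1}, and each is ≡ 1 (mod 8).

The forward direction fails; the converse holds.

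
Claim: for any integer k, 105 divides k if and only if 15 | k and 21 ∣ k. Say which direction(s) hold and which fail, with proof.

[⇒] If 105 ∣ k, write k = 105q. Since 105 = 7·15, k = 15·(7q), so 15 ∣ k; and since 105 = 5·21, k = 21·(5q), so 21 ∣ k.

[⇐] Suppose 15 ∣ k and 21 ∣ k. Any common multiple of 15 and 21 is a multiple of their lcm; here lcm(15, 21) = 15·21/gcd(15, 21) = 315/3 = 105, so 105 ∣ k.

The biconditional holds.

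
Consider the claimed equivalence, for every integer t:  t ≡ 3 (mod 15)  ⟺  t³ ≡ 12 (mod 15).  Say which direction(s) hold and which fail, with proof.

(⟹) Suppose t ≡ 3 (mod 15). Write t = 15j + 3. Then (15j + 3)³ = 3375j³ + 2025j² + 405j + 27 = 15(225j³ + 135j² + 27j + 1) + 12, so t³ ≡ 12 (mod 15).

(⟸) Conversely, suppose t³ ≡ 12 (mod 15). The only residue r in {0, …, 14} with r³ ≡ 12 (mod 15) is r = 3, so t ≡ 3 (mod 15).

The biconditional holds.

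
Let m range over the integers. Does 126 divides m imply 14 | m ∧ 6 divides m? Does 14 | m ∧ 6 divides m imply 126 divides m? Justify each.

(⇐) This fails: take m = 42. Both 14 ∣ 42 and 6 ∣ 42, yet 42 is not a multiple of 126 (since 42 = 0·126 + 42), so 126 ∤ 42.

(⇒) If 126 ∣ m, write m = 126q. Since 126 = 9·14, m = 14·(9q), so 14 ∣ m; and since 126 = 21·6, m = 6·(21q), so 6 ∣ m.

The forward direction holds; the converse fails.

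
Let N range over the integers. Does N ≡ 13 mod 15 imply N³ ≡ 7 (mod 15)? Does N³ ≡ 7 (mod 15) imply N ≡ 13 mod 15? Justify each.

Equivalent; both directions hold.

(⇒) Suppose N ≡ 13 mod 15. Write N = 15j + 13. Then (15j + 13)³ = 3375j³ + 8775j² + 7605j + 2197 = 15(225j³ + 585j² + 507j + 146) + 7, so N³ ≡ 7 (mod 15).

(⇐) Conversely, suppose N³ ≡ 7 (mod 15). The only residue r in {0, …, 14} with r³ ≡ 7 (mod 15) is r = 13, so N ≡ 13 (mod 15).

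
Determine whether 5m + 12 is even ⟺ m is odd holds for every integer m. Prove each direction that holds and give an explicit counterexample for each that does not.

Forward direction. This fails: m = 4 gives 5m + 12 = 32, which is even, but 4 is even, not odd.

Converse. This also fails: m = 5 is odd, but 5m + 12 = 37 is odd, not even.

Neither direction holds.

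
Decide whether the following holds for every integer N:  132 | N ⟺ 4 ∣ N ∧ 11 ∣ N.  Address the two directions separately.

Not equivalent: only (⇒) holds.

[⇒] If 132 ∣ N, write N = 132q. Since 132 = 33·4, N = 4·(33q), so 4 ∣ N; and since 132 = 12·11, N = 11·(12q), so 11 ∣ N.

[⇐] This fails: take N = 44. Both 4 ∣ 44 and 11 ∣ 44, yet 44 is not a multiple of 132 (since 44 = 0·132 + 44), so 132 ∤ 44.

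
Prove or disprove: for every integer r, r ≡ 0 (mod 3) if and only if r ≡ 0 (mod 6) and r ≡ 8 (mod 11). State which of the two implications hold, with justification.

Forward direction. This fails: r = 0 gives 0 ≡ 0 (mod 3) but 0 ≡ 0 (mod 11), so the conjunction on the right does not hold.

Converse. If r ≡ 0 (mod 6) and r ≡ 8 (mod 11), then by the Chinese remainder theorem r ≡ 30 (mod 66). Since 30 ≡ 0 (mod 3) and 3 ∣ 66, we get r ≡ 0 (mod 3).

Not equivalent: only (⇐) holds.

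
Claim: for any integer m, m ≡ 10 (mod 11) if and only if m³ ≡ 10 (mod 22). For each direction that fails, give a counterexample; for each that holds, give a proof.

Not equivalent: only (⇐) holds.

(→) This fails: take m = 21. Then 21 ≡ 10 (mod 11), but 21³ = 9261 ≡ 21 (mod 22), not 10.

(←) Conversely, the residues r modulo 22 with r³ ≡ 10 (mod 22) are exactly {10}, and each is ≡ 10 (mod 11).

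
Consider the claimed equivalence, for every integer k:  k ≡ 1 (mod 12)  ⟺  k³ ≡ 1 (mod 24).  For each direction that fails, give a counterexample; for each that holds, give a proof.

Not equivalent: only (⇐) holds.

Forward direction. This fails: take k = 13. Then 13 ≡ 1 (mod 12), but 13³ = 2197 ≡ 13 (mod 24), not 1.

Converse. The residues r modulo 24 with r³ ≡ 1 (mod 24) are exactly {1}, and each is ≡ 1 (mod 12).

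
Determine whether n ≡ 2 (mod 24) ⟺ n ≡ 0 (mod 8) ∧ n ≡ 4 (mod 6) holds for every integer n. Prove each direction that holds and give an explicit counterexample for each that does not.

[⇒] This fails: n = 2 gives 2 ≡ 2 (mod 24) but 2 ≡ 2 (mod 8), so the conjunction on the right does not hold.

[⇐] This fails: n = 16 satisfies both congruences on the right (16 ≡ 0 mod 8 and 16 ≡ 4 mod 6) yet 16 ≡ 16 (mod 24), not 2.

Neither direction holds.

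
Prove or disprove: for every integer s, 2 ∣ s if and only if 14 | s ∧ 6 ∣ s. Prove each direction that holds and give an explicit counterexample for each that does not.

Only the reverse direction holds.

[⇒] This fails: take s = 2. Certainly 2 ∣ 2, but 14 ∤ 2.

[⇐] Suppose 14 ∣ s and 6 ∣ s. Any common multiple of 14 and 6 is a multiple of their lcm; here lcm(14, 6) = 14·6/gcd(14, 6) = 84/2 = 42, so 42 ∣ s. Since 2 ∣ 42, it follows that 2 ∣ s.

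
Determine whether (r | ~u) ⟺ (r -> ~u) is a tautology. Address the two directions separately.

(⟹) This fails. Under r = T, u = T, the left side is true but the right side is false.

(⟸) This fails. Under r = F, u = T, the left side is false but the right side is true.

Neither implication holds.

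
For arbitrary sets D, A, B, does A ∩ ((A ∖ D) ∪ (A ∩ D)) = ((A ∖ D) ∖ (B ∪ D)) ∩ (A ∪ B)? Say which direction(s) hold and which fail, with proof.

(⊆) fails; (⊇) holds.

(⊆) This inclusion fails. Take D = {1}, A = {1}, B = ∅; then 1 ∈ A ∩ ((A ∖ D) ∪ (A ∩ D)) but 1 ∉ ((A ∖ D) ∖ (B ∪ D)) ∩ (A ∪ B).

(⊇) Let x ∈ ((A ∖ D) ∖ (B ∪ D)) ∩ (A ∪ B). Then x ∈ A and x ∉ D, B, from which x ∈ A ∩ ((A ∖ D) ∪ (A ∩ D)).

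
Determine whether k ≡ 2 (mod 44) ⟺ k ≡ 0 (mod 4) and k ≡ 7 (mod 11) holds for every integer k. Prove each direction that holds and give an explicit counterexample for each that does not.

(⇒) fails and (⇐) fails.

(→) This fails: k = 2 gives 2 ≡ 2 (mod 44) but 2 ≡ 2 (mod 4), so the conjunction on the right does not hold.

(←) This fails: k = 40 satisfies both congruences on the right (40 ≡ 0 mod 4 and 40 ≡ 7 mod 11) yet 40 ≡ 40 (mod 44), not 2.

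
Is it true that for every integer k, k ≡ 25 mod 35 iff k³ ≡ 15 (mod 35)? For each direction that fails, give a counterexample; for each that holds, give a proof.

Only the forward direction holds.

(⟹) Suppose k ≡ 25 mod 35. Write k = 35j + 25. Then (35j + 25)³ = 42875j³ + 91875j² + 65625j + 15625 = 35(1225j³ + 2625j² + 1875j + 446) + 15, so k³ ≡ 15 (mod 35).

(⟸) This fails: take k = 15. Then 15³ = 3375 ≡ 15 (mod 35), yet 15 ≡ 15 (mod 35), not 25.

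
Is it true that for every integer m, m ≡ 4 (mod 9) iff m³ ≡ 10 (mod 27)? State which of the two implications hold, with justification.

Both directions hold; the statement is true.

(⟹) Suppose m ≡ 4 (mod 9). Working modulo 27, m ∈ {4, 13, 22}; for each such r, r³ ≡ 10 (mod 27).

(⟸) Conversely, the residues r modulo 27 with r³ ≡ 10 (mod 27) are exactly {4, 13, 22}, and each is ≡ 4 (mod 9).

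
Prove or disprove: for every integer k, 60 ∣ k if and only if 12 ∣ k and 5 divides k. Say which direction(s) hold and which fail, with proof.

(⇐) Suppose 12 ∣ k and 5 ∣ k. Any common multiple of 12 and 5 is a multiple of their lcm; here gcd(12, 5) = 1, so lcm(12, 5) = 12·5 = 60, so 60 ∣ k.

(⇒) If 60 ∣ k, write k = 60q. Since 60 = 5·12, k = 12·(5q), so 12 ∣ k; and since 60 = 12·5, k = 5·(12q), so 5 ∣ k.

Equivalent; both directions hold.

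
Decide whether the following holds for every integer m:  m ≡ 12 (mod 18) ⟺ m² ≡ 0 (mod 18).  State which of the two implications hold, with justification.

(⟹) Suppose m ≡ 12 (mod 18). Write m = 18j + 12. Then (18j + 12)² = 324j² + 432j + 144 = 18(18j² + 24j + 8) + 0, so m² ≡ 0 (mod 18).

(⟸) This fails: take m = 0. Then 0² = 0 ≡ 0 (mod 18), yet 0 ≡ 0 (mod 18), not 12.

Only the forward implication holds.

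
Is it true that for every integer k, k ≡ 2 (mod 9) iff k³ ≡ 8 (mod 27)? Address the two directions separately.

Forward direction. Suppose k ≡ 2 (mod 9). Working modulo 27, k ∈ {2, 11, 20}; for each such r, r³ ≡ 8 (mod 27).

Converse. The residues r modulo 27 with r³ ≡ 8 (mod 27) are exactly {2, 11, 20}, and each is ≡ 2 (mod 9).

Both directions hold; the statement is true.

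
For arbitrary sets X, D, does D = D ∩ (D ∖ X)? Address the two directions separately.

(⊆) This inclusion fails. Take X = {1}, D = {1}; then 1 ∈ D but 1 ∉ D ∩ (D ∖ X).

(⊇) Let x ∈ D ∩ (D ∖ X). Then x ∈ D and x ∉ X, from which x ∈ D.

Only the reverse inclusion holds.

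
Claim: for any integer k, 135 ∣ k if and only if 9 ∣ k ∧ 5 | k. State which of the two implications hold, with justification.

The forward direction holds; the converse fails.

Converse. This fails: take k = 45. Both 9 ∣ 45 and 5 ∣ 45, yet 45 is not a multiple of 135 (since 45 = 0·135 + 45), so 135 ∤ 45.

Forward direction. If 135 ∣ k, write k = 135q. Since 135 = 15·9, k = 9·(15q), so 9 ∣ k; and since 135 = 27·5, k = 5·(27q), so 5 ∣ k.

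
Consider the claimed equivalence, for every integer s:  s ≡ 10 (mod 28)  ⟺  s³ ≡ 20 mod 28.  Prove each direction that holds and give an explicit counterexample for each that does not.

(⇒) holds; (⇐) fails.

Converse. This fails: take s = 6. Then 6³ = 216 ≡ 20 (mod 28), yet 6 ≡ 6 (mod 28), not 10.

Forward direction. Suppose s ≡ 10 (mod 28). Write s = 28j + 10. Then (28j + 10)³ = 21952j³ + 23520j² + 8400j + 1000 = 28(784j³ + 840j² + 300j + 35) + 20, so s³ ≡ 20 (mod 28).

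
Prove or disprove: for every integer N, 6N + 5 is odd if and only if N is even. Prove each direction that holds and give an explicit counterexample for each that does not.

(⇒) fails; (⇐) holds.

(⇒) This fails: take N = 7. Then 6N + 5 = 47, which is odd, yet N = 7 is odd, not even.

(⇐) Suppose N is even. Since 6 is even, 6N is even for every N, so 6N + 5 has the same parity as 5, which is odd. Hence 6N + 5 is odd.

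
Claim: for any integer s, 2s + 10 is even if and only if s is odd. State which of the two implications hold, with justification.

Only the converse holds.

[⇐] Suppose s is odd. Since 2 is even, 2s is even for every s, so 2s + 10 has the same parity as 10, which is even. Hence 2s + 10 is even.

[⇒] This fails: take s = 2. Then 2s + 10 = 14, which is even, yet s = 2 is even, not odd.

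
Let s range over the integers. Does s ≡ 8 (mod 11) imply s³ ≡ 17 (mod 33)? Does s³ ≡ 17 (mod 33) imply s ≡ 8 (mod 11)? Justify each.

The forward direction fails; the converse holds.

(→) This fails: take s = 19. Then 19 ≡ 8 (mod 11), but 19³ = 6859 ≡ 28 (mod 33), not 17.

(←) Conversely, the residues r modulo 33 with r³ ≡ 17 (mod 33) are exactly {8}, and each is ≡ 8 (mod 11).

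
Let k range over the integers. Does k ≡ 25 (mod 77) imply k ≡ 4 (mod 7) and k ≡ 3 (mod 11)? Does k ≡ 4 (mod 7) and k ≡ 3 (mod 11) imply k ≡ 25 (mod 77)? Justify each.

[⇒] Suppose k ≡ 25 (mod 77); write k = 77j + 25. Since 7 ∣ 77, reducing mod 7 gives k ≡ 25 ≡ 4 (mod 7); since 11 ∣ 77, reducing mod 11 gives k ≡ 25 ≡ 3 (mod 11).

[⇐] Conversely, if k ≡ 4 (mod 7) and k ≡ 3 (mod 11), then by the Chinese remainder theorem k ≡ 25 (mod 77). This is exactly k ≡ 25 (mod 77).

Both directions hold; the statement is true.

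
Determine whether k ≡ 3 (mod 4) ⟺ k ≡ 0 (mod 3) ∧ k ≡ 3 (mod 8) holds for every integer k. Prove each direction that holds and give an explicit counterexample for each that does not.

Only the reverse direction holds.

(⟸) If k ≡ 0 (mod 3) and k ≡ 3 (mod 8), then by the Chinese remainder theorem k ≡ 3 (mod 24). Since 3 ≡ 3 (mod 4) and 4 ∣ 24, we get k ≡ 3 (mod 4).

(⟹) This fails: k = 7 gives 7 ≡ 3 (mod 4) but 7 ≡ 1 (mod 3), so the conjunction on the right does not hold.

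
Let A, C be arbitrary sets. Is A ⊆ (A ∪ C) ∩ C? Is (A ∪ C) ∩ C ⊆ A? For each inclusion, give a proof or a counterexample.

Neither inclusion holds.

(⊆) This inclusion fails. Take A = {1}, C = ∅; then 1 ∈ A but 1 ∉ (A ∪ C) ∩ C.

(⊇) This inclusion fails. Take A = ∅, C = {1}; then 1 ∈ (A ∪ C) ∩ C but 1 ∉ A.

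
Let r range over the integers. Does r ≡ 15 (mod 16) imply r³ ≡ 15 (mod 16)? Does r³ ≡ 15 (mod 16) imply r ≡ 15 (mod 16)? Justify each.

Both directions hold.

(→) Suppose r ≡ 15 (mod 16). Write r = 16j + 15. Then (16j + 15)³ = 4096j³ + 11520j² + 10800j + 3375 = 16(256j³ + 720j² + 675j + 210) + 15, so r³ ≡ 15 (mod 16).

(←) Conversely, suppose r³ ≡ 15 (mod 16). The only residue r in {0, …, 15} with r³ ≡ 15 (mod 16) is r = 15, so r ≡ 15 (mod 16).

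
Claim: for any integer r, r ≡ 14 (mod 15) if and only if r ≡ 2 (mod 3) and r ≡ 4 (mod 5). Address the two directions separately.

(⇒) Suppose r ≡ 14 (mod 15); write r = 15j + 14. Since 3 ∣ 15, reducing mod 3 gives r ≡ 14 ≡ 2 (mod 3); since 5 ∣ 15, reducing mod 5 gives r ≡ 14 ≡ 4 (mod 5).

(⇐) Conversely, if r ≡ 2 (mod 3) and r ≡ 4 (mod 5), then by the Chinese remainder theorem r ≡ 14 (mod 15). This is exactly r ≡ 14 (mod 15).

The biconditional holds.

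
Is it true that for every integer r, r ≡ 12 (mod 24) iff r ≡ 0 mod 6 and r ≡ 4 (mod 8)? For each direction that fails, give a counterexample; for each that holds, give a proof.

(→) Suppose r ≡ 12 (mod 24); write r = 24j + 12. Since 6 ∣ 24, reducing mod 6 gives r ≡ 12 ≡ 0 (mod 6); since 8 ∣ 24, reducing mod 8 gives r ≡ 12 ≡ 4 (mod 8).

(←) Conversely, if r ≡ 0 (mod 6) and r ≡ 4 (mod 8), then by the Chinese remainder theorem r ≡ 12 (mod 24). This is exactly r ≡ 12 (mod 24).

Both directions hold; the statement is true.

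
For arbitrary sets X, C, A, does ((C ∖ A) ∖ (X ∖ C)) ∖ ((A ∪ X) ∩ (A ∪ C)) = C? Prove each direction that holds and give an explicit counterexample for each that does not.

Forward inclusion. Let x ∈ ((C ∖ A) ∖ (X ∖ C)) ∖ ((A ∪ X) ∩ (A ∪ C)). Then x ∈ C and x ∉ X, A, from which x ∈ C.

Reverse inclusion. This inclusion fails. Take X = {1}, C = {1}, A = ∅; then 1 ∈ C but 1 ∉ ((C ∖ A) ∖ (X ∖ C)) ∖ ((A ∪ X) ∩ (A ∪ C)).

The sets are not equal: only the forward inclusion holds.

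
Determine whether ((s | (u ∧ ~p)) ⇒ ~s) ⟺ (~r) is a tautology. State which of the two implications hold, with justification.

(⇒) This fails. Under s = F, u = F, r = T, p = F, the left side is true but the right side is false.

(⇐) This fails. Under s = T, u = F, r = F, p = F, the left side is false but the right side is true.

Neither implication holds.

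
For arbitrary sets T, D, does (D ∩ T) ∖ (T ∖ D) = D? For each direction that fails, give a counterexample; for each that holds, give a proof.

The sets are not equal: only the forward inclusion holds.

(⊇) This inclusion fails. Take T = ∅, D = {1}; then 1 ∈ D but 1 ∉ (D ∩ T) ∖ (T ∖ D).

(⊆) Let x ∈ (D ∩ T) ∖ (T ∖ D). Then x ∈ T ∩ D, from which x ∈ D.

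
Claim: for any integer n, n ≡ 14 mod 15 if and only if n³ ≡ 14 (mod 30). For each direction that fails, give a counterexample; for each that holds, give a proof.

[⇒] This fails: take n = 29. Then 29 ≡ 14 (mod 15), but 29³ = 24389 ≡ 29 (mod 30), not 14.

[⇐] Conversely, the residues r modulo 30 with r³ ≡ 14 (mod 30) are exactly {14}, and each is ≡ 14 (mod 15).

Only the reverse direction holds.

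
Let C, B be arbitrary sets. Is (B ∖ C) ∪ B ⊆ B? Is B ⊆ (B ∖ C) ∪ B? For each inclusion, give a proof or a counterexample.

(⟹) Let x ∈ (B ∖ C) ∪ B. Then either x ∈ B and x ∉ C; or x ∈ C ∩ B. In each case x ∈ B, so (B ∖ C) ∪ B ⊆ B.

(⟸) Let x ∈ B. Then either x ∈ B and x ∉ C; or x ∈ C ∩ B. In each case x ∈ (B ∖ C) ∪ B, so B ⊆ (B ∖ C) ∪ B.

The two sets are equal.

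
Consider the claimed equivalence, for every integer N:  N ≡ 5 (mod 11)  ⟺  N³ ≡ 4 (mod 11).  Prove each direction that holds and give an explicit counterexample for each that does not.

Both implications hold.

(⇒) Suppose N ≡ 5 (mod 11). Write N = 11j + 5. Then (11j + 5)³ = 1331j³ + 1815j² + 825j + 125 = 11(121j³ + 165j² + 75j + 11) + 4, so N³ ≡ 4 (mod 11).

(⇐) Conversely, suppose N³ ≡ 4 (mod 11). The only residue r in {0, …, 10} with r³ ≡ 4 (mod 11) is r = 5, so N ≡ 5 (mod 11).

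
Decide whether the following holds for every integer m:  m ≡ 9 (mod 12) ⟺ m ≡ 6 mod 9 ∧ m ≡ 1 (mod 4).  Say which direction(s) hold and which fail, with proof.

(⟸) If m ≡ 6 (mod 9) and m ≡ 1 (mod 4), then by the Chinese remainder theorem m ≡ 33 (mod 36). Since 33 ≡ 9 (mod 12) and 12 ∣ 36, we get m ≡ 9 (mod 12).

(⟹) This fails: m = 9 gives 9 ≡ 9 (mod 12) but 9 ≡ 0 (mod 9), so the conjunction on the right does not hold.

(⇒) fails; (⇐) holds.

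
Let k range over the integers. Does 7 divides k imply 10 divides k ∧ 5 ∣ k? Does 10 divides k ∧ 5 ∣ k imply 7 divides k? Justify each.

Neither implication holds.

(⟹) This fails: take k = 7. Certainly 7 ∣ 7, but 10 ∤ 7.

(⟸) This fails: take k = 10. Both 10 ∣ 10 and 5 ∣ 10, yet 10 is not a multiple of 7 (since 10 = 1·7 + 3), so 7 ∤ 10.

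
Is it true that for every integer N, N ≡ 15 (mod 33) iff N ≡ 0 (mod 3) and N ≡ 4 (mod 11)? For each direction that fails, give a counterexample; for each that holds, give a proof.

Both directions hold; the statement is true.

Forward direction. Suppose N ≡ 15 (mod 33); write N = 33j + 15. Since 3 ∣ 33, reducing mod 3 gives N ≡ 15 ≡ 0 (mod 3); since 11 ∣ 33, reducing mod 11 gives N ≡ 15 ≡ 4 (mod 11).

Converse. If N ≡ 0 (mod 3) and N ≡ 4 (mod 11), then by the Chinese remainder theorem N ≡ 15 (mod 33). This is exactly N ≡ 15 (mod 33).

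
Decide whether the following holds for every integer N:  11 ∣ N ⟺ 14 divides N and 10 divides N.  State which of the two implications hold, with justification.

(→) This fails: take N = 11. Certainly 11 ∣ 11, but 14 ∤ 11.

(←) This fails: take N = 70. Both 14 ∣ 70 and 10 ∣ 70, yet 70 is not a multiple of 11 (since 70 = 6·11 + 4), so 11 ∤ 70.

Neither implication holds.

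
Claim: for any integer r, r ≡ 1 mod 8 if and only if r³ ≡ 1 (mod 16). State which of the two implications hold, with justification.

[⇒] This fails: take r = 9. Then 9 ≡ 1 (mod 8), but 9³ = 729 ≡ 9 (mod 16), not 1.

[⇐] Conversely, the residues r modulo 16 with r³ ≡ 1 (mod 16) are exactly {1}, and each is ≡ 1 (mod 8).

Only the reverse direction holds.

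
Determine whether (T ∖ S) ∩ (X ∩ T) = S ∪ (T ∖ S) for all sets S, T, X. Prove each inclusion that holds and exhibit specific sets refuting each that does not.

(⊆) holds; (⊇) fails.

(⊇) This inclusion fails. Take S = {1}, T = ∅, X = ∅; then 1 ∈ S ∪ (T ∖ S) but 1 ∉ (T ∖ S) ∩ (X ∩ T).

(⊆) Let x ∈ (T ∖ S) ∩ (X ∩ T). Then x ∈ T ∩ X and x ∉ S, from which x ∈ S ∪ (T ∖ S).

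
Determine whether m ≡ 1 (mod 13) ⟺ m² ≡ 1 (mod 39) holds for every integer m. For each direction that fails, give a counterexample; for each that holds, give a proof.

Neither implication holds.

(⟹) This fails: take m = 27. Then 27 ≡ 1 (mod 13), but 27² = 729 ≡ 27 (mod 39), not 1.

(⟸) This fails: take m = 25. Then 25² = 625 ≡ 1 (mod 39), yet 25 ≡ 12 (mod 13), not 1.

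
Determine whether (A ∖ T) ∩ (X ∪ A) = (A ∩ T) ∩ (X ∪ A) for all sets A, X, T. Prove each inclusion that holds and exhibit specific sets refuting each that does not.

Neither inclusion holds.

(⊆) This inclusion fails. Take A = {1}, X = ∅, T = ∅; then 1 ∈ (A ∖ T) ∩ (X ∪ A) but 1 ∉ (A ∩ T) ∩ (X ∪ A).

(⊇) This inclusion fails. Take A = {1}, X = ∅, T = {1}; then 1 ∈ (A ∩ T) ∩ (X ∪ A) but 1 ∉ (A ∖ T) ∩ (X ∪ A).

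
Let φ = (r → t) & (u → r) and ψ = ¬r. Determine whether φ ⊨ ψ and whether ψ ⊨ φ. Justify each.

Neither implication holds.

(⟹) This fails. Under u = F, t = T, r = T, the left side is true but the right side is false.

(⟸) This fails. Under u = T, t = F, r = F, the left side is false but the right side is true.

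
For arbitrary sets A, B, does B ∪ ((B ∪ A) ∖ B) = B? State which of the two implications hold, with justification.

(⟹) This inclusion fails. Take A = {1}, B = ∅; then 1 ∈ B ∪ ((B ∪ A) ∖ B) but 1 ∉ B.

(⟸) Let x ∈ B. Then either x ∈ B and x ∉ A; or x ∈ A ∩ B. In each case x ∈ B ∪ ((B ∪ A) ∖ B), so B ⊆ B ∪ ((B ∪ A) ∖ B).

Only the reverse inclusion holds.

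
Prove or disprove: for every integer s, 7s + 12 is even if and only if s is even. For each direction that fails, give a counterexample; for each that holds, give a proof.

Equivalent; both directions hold.

(⟹) Suppose 7s + 12 is even. Since 7 is odd, 7s and s have the same parity, so 7s + 12 ≡ s + 12 (mod 2). As 12 is even, 7s + 12 is even exactly when s is even. Thus s is even.

(⟸) Conversely, suppose s is even; write s = 2j. Then 7s + 12 = 7·(2j) + 12 = 2·7j + 12, which is even.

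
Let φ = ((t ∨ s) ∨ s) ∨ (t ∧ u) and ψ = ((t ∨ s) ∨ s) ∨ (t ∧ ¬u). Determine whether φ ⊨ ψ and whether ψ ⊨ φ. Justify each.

The biconditional holds.

(⇐) Assume the antecedent. If t is true, ((t ∨ s) ∨ s) ∨ (t ∧ u) reduces to true regardless of the other variables. If t is false, the antecedent forces (u = F, t = F, s = T) or (u = T, t = F, s = T), and ((t ∨ s) ∨ s) ∨ (t ∧ u) holds there. Either way ((t ∨ s) ∨ s) ∨ (t ∧ u) holds.

(⇒) Assume the antecedent. If t is true, ((t ∨ s) ∨ s) ∨ (t ∧ ¬u) reduces to true regardless of the other variables. If t is false, the antecedent forces (u = F, t = F, s = T) or (u = T, t = F, s = T), and ((t ∨ s) ∨ s) ∨ (t ∧ ¬u) holds there. Either way ((t ∨ s) ∨ s) ∨ (t ∧ ¬u) holds.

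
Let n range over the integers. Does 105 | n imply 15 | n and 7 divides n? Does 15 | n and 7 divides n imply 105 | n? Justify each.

(⟹) If 105 ∣ n, write n = 105q. Since 105 = 7·15, n = 15·(7q), so 15 ∣ n; and since 105 = 15·7, n = 7·(15q), so 7 ∣ n.

(⟸) Suppose 15 ∣ n and 7 ∣ n. Any common multiple of 15 and 7 is a multiple of their lcm; here gcd(15, 7) = 1, so lcm(15, 7) = 15·7 = 105, so 105 ∣ n.

Both directions hold; the statement is true.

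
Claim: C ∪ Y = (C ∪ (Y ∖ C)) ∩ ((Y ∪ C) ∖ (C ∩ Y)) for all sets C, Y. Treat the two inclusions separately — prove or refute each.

(⊆) fails; (⊇) holds.

(⟸) Let x ∈ (C ∪ (Y ∖ C)) ∩ ((Y ∪ C) ∖ (C ∩ Y)). Then either x ∈ C and x ∉ Y; or x ∈ Y and x ∉ C. In each case x ∈ C ∪ Y, so (C ∪ (Y ∖ C)) ∩ ((Y ∪ C) ∖ (C ∩ Y)) ⊆ C ∪ Y.

(⟹) This inclusion fails. Take C = {1}, Y = {1}; then 1 ∈ C ∪ Y but 1 ∉ (C ∪ (Y ∖ C)) ∩ ((Y ∪ C) ∖ (C ∩ Y)).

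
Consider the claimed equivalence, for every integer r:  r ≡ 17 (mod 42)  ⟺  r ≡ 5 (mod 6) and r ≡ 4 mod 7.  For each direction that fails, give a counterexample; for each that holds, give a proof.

Neither implication holds.

[⇒] This fails: r = 17 gives 17 ≡ 17 (mod 42) but 17 ≡ 3 (mod 7), so the conjunction on the right does not hold.

[⇐] This fails: r = 11 satisfies both congruences on the right (11 ≡ 5 mod 6 and 11 ≡ 4 mod 7) yet 11 ≡ 11 (mod 42), not 17.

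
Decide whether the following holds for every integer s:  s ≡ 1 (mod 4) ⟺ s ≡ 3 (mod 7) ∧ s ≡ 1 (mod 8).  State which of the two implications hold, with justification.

(⇒) fails; (⇐) holds.

[⇒] This fails: s = 1 gives 1 ≡ 1 (mod 4) but 1 ≡ 1 (mod 7), so the conjunction on the right does not hold.

[⇐] Conversely, if s ≡ 3 (mod 7) and s ≡ 1 (mod 8), then by the Chinese remainder theorem s ≡ 17 (mod 56). Since 17 ≡ 1 (mod 4) and 4 ∣ 56, we get s ≡ 1 (mod 4).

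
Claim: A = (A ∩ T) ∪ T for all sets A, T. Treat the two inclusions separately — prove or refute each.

(⊆) This inclusion fails. Take A = {1}, T = ∅; then 1 ∈ A but 1 ∉ (A ∩ T) ∪ T.

(⊇) This inclusion fails. Take A = ∅, T = {1}; then 1 ∈ (A ∩ T) ∪ T but 1 ∉ A.

Neither inclusion holds.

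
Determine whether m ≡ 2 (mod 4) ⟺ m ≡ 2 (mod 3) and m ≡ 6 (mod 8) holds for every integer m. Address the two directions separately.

Only the reverse direction holds.

Forward direction. This fails: m = 2 gives 2 ≡ 2 (mod 4) but 2 ≡ 2 (mod 8), so the conjunction on the right does not hold.

Converse. If m ≡ 2 (mod 3) and m ≡ 6 (mod 8), then by the Chinese remainder theorem m ≡ 14 (mod 24). Since 14 ≡ 2 (mod 4) and 4 ∣ 24, we get m ≡ 2 (mod 4).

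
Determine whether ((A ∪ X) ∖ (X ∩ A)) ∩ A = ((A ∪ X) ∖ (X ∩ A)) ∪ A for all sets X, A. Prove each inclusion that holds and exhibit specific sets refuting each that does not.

The sets are not equal: only the forward inclusion holds.

Reverse inclusion. This inclusion fails. Take X = {1}, A = ∅; then 1 ∈ ((A ∪ X) ∖ (X ∩ A)) ∪ A but 1 ∉ ((A ∪ X) ∖ (X ∩ A)) ∩ A.

Forward inclusion. Let x ∈ ((A ∪ X) ∖ (X ∩ A)) ∩ A. Then x ∈ A and x ∉ X, from which x ∈ ((A ∪ X) ∖ (X ∩ A)) ∪ A.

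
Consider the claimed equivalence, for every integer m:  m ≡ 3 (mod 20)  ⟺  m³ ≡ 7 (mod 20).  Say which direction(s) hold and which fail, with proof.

Both directions hold; the statement is true.

(⇒) Suppose m ≡ 3 (mod 20). Write m = 20j + 3. Then (20j + 3)³ = 8000j³ + 3600j² + 540j + 27 = 20(400j³ + 180j² + 27j + 1) + 7, so m³ ≡ 7 (mod 20).

(⇐) Conversely, suppose m³ ≡ 7 (mod 20). The only residue r in {0, …, 19} with r³ ≡ 7 (mod 20) is r = 3, so m ≡ 3 (mod 20).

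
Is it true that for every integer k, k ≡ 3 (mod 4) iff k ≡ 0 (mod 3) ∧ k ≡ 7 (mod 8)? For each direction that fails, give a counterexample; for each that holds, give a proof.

Only the converse holds.

[⇒] This fails: k = 3 gives 3 ≡ 3 (mod 4) but 3 ≡ 3 (mod 8), so the conjunction on the right does not hold.

[⇐] Conversely, if k ≡ 0 (mod 3) and k ≡ 7 (mod 8), then by the Chinese remainder theorem k ≡ 15 (mod 24). Since 15 ≡ 3 (mod 4) and 4 ∣ 24, we get k ≡ 3 (mod 4).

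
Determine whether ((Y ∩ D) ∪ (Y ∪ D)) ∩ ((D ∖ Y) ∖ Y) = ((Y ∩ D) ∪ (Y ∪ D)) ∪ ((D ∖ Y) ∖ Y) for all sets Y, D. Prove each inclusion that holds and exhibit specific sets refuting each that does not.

The sets are not equal: only the forward inclusion holds.

Forward inclusion. Let x ∈ ((Y ∩ D) ∪ (Y ∪ D)) ∩ ((D ∖ Y) ∖ Y). Then x ∈ D and x ∉ Y, from which x ∈ ((Y ∩ D) ∪ (Y ∪ D)) ∪ ((D ∖ Y) ∖ Y).

Reverse inclusion. This inclusion fails. Take Y = {1}, D = ∅; then 1 ∈ ((Y ∩ D) ∪ (Y ∪ D)) ∪ ((D ∖ Y) ∖ Y) but 1 ∉ ((Y ∩ D) ∪ (Y ∪ D)) ∩ ((D ∖ Y) ∖ Y).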